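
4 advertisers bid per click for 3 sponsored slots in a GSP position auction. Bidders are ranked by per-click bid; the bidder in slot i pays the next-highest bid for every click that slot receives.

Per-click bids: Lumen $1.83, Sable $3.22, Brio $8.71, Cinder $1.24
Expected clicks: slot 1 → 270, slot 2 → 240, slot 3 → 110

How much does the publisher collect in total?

Total revenue: $1445.00

Ranked by bid: $8.71 (Brio) > $3.22 (Sable) > $1.83 (Lumen) > $1.24 (Cinder)
Slot 1: Brio pays $3.22 × 270 = $869.40
Slot 2: Sable pays $1.83 × 240 = $439.20
Slot 3: Lumen pays $1.24 × 110 = $136.40
Total = $1445.00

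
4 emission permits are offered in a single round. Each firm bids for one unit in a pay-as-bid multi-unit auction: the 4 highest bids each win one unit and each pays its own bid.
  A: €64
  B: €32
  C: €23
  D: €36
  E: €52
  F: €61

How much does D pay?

Bids ranked high→low: 64 (A), 61 (F), 52 (E), 36 (D), 32 (B), 23 (C)
Top 4: A, F, E, D.
D wins → own bid €36.

D pays €36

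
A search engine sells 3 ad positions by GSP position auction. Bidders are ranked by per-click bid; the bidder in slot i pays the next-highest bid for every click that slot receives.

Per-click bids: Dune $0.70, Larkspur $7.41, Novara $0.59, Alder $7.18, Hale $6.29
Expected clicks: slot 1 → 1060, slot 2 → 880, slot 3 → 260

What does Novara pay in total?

Sorting advertisers: $7.41 (Larkspur) > $7.18 (Alder) > $6.29 (Hale) > $0.70 (Dune) > …
Novara ranks below slot 3 → no slot, pays nothing.

Novara pays $0.00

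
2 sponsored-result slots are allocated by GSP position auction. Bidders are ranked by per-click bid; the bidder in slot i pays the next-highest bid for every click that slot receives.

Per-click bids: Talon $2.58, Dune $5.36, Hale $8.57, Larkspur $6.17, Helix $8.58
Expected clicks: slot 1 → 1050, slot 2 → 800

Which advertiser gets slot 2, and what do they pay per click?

Per-click bids in order: $8.58 (Helix) > $8.57 (Hale) > $6.17 (Larkspur) > …
Slot 2 goes to the second-ranked bidder, Hale, who pays the next bid down: $6.17/click.

Hale; $6.17 per click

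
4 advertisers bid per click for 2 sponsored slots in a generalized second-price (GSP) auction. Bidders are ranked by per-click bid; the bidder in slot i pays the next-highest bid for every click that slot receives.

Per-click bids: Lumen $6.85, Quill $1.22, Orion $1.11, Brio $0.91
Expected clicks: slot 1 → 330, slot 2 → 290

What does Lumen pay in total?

Lumen pays $402.60

Ranked by bid: $6.85 (Lumen) > $1.22 (Quill) > $1.11 (Orion) > …
Lumen holds slot 1 → pays next bid $1.22 × 330 clicks = $402.60.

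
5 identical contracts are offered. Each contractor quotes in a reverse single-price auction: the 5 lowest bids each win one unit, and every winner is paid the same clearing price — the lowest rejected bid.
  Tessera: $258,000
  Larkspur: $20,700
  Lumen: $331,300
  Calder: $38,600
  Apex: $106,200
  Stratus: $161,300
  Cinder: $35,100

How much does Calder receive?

Calder is paid $258,000

Sorting: 20,700 (Larkspur), 35,100 (Cinder), 38,600 (Calder), 106,200 (Apex), 161,300 (Stratus), 258,000 (Tessera), 331,300 (Lumen)
Lowest 5: Larkspur, Cinder, Calder, Apex, Stratus.
Clearing price = lowest rejected bid = $258,000.
Calder wins → is paid $258,000.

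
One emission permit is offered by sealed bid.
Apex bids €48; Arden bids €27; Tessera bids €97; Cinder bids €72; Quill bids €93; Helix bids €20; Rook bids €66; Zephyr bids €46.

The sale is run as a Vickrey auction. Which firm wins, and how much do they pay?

Rule: the highest bidder wins and pays the second-highest bid.
Bids ranked: 97 (Tessera) > 93 (Quill) > 72 (Cinder) > 66 (Rook) > 48 (Apex) > 46 (Zephyr) > …
Tessera is highest; pays the second-highest bid, €93.

Tessera pays €93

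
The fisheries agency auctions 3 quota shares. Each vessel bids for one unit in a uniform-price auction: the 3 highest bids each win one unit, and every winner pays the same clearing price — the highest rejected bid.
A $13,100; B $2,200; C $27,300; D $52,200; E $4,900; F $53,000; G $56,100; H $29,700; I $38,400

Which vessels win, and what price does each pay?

Ordering the bids: 56,100 (G), 53,000 (F), 52,200 (D), 38,400 (I), 29,700 (H), …
The 3 highest are G, F, D.
Clearing price = highest rejected bid = $38,400.

G, F, D; each pays $38,400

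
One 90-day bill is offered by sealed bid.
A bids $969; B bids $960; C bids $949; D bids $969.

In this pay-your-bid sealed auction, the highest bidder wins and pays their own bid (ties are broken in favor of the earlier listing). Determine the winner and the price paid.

Pay-your-bid sealed auction: the highest bidder wins and pays their own bid.
Sorting bids: 969 (A) > 969 (D) > 960 (B) > 949 (C)
A and D tie at $969; tie-break gives it to A.
A has the highest bid and pays exactly that: $969.

A pays $969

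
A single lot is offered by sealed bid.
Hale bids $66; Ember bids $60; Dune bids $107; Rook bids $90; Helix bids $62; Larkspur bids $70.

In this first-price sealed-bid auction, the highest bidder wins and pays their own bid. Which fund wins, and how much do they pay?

Rule: the highest bidder wins and pays their own bid.
Bids ranked: 107 (Dune) > 90 (Rook) > 70 (Larkspur) > 66 (Hale) > 62 (Helix) > 60 (Ember)
First-price: Dune pays what they bid, $107.

Dune pays $107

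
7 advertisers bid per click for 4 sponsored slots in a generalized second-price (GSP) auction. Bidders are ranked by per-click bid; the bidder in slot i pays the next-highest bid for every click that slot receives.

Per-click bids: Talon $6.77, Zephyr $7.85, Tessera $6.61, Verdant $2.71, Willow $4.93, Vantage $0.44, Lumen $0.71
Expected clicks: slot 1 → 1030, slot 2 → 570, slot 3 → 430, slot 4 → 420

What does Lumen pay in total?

Lumen pays $0.00

Ranked by bid: $7.85 (Zephyr) > $6.77 (Talon) > $6.61 (Tessera) > $4.93 (Willow) > $2.71 (Verdant) > …
Lumen ranks below slot 4 → no slot, pays nothing.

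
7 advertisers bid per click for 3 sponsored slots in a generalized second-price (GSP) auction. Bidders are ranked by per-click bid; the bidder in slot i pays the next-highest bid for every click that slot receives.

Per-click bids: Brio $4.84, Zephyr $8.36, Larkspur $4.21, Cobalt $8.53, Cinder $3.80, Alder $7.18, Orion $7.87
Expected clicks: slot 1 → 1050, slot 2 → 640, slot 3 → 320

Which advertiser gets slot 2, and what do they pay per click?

Per-click bids in order: $8.53 (Cobalt) > $8.36 (Zephyr) > $7.87 (Orion) > $7.18 (Alder) > …
Slot 2 goes to the second-ranked bidder, Zephyr, who pays the next bid down: $7.87/click.

Zephyr; $7.87 per click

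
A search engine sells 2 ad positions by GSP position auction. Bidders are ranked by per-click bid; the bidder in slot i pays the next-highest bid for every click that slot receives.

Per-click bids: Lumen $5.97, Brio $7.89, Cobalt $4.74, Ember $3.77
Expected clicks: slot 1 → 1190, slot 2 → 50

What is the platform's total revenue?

Total revenue: $7341.30

Per-click bids in order: $7.89 (Brio) > $5.97 (Lumen) > $4.74 (Cobalt) > …
Slot 1: Brio pays $5.97 × 1190 = $7104.30
Slot 2: Lumen pays $4.74 × 50 = $237.00
Total = $7341.30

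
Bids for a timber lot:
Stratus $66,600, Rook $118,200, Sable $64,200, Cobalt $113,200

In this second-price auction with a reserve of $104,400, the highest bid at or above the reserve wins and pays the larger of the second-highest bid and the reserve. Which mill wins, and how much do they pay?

Rule: the highest bid at or above the reserve wins and pays the larger of the second-highest bid and the reserve.
Sorting bids: 118,200 (Rook) > 113,200 (Cobalt) > 66,600 (Stratus) > 64,200 (Sable)
Rook has the top bid at or above the reserve ($118,200).
Second-highest bid $113,200 exceeds the reserve $104,400 → payment $113,200.

Rook pays $113,200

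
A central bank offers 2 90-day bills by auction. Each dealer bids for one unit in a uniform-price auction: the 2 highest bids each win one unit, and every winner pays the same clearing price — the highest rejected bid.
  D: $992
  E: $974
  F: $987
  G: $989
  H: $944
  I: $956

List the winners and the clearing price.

D, G; each pays $987

Ordering the bids: 992 (D), 989 (G), 987 (F), 974 (E), …
The 2 highest are D, G.
Clearing price = highest rejected bid = $987.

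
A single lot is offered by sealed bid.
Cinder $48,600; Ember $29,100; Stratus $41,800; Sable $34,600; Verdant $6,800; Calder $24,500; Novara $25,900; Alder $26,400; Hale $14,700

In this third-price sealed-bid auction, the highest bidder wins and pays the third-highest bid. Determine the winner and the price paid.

Cinder pays $34,600

Bids in order: 48,600 (Cinder) > 41,800 (Stratus) > 34,600 (Sable) > 29,100 (Ember) > 26,400 (Alder) > 25,900 (Novara) > …
Cinder wins; payment is bid #3 in the ranking = $34,600.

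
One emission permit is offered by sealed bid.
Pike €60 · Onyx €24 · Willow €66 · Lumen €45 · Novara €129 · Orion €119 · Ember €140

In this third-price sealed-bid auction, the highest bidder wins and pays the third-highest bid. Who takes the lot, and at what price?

Bids ranked: 140 (Ember) > 129 (Novara) > 119 (Orion) > 66 (Willow) > 60 (Pike) > 45 (Lumen) > …
Ember wins; payment is bid #3 in the ranking = €119.

Ember pays €119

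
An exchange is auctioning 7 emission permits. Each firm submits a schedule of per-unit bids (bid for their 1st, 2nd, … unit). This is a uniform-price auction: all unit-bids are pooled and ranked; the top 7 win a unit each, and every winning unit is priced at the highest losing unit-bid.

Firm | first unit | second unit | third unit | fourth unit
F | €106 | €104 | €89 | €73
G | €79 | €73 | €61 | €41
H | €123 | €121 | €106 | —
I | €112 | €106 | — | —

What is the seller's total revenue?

Merging the schedules and taking the best 7: 123 (H-1), 121 (H-2), 112 (I-1), 106 (F-1), 106 (H-3), 106 (I-2), 104 (F-2)
First bid not allocated: €89.
Allocation: F 2, H 3, I 2. Every unit priced at €89.
Revenue = 7 × 89 = €623.

Total revenue: €623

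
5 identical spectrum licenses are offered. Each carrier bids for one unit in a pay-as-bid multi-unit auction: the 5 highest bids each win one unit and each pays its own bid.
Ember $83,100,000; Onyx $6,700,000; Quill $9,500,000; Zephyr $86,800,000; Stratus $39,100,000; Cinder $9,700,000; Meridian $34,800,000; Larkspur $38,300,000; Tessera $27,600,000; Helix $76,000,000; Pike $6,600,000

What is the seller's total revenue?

Ordering the bids: 86,800,000 (Zephyr), 83,100,000 (Ember), 76,000,000 (Helix), 39,100,000 (Stratus), 38,300,000 (Larkspur), 34,800,000 (Meridian), 27,600,000 (Tessera), …
Winners (5 units): Zephyr, Ember, Helix, Stratus, Larkspur.
Total revenue = 86,800,000 + 83,100,000 + 76,000,000 + 39,100,000 + 38,300,000 = $323,300,000.

Total revenue: $323,300,000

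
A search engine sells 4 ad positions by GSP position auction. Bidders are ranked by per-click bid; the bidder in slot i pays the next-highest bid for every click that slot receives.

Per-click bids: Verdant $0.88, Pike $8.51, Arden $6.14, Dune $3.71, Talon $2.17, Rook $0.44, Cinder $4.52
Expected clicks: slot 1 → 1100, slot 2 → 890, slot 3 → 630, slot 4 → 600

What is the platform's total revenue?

Ranked by bid: $8.51 (Pike) > $6.14 (Arden) > $4.52 (Cinder) > $3.71 (Dune) > $2.17 (Talon) > …
Slot 1: Pike pays $6.14 × 1100 = $6754.00
Slot 2: Arden pays $4.52 × 890 = $4022.80
Slot 3: Cinder pays $3.71 × 630 = $2337.30
Slot 4: Dune pays $2.17 × 600 = $1302.00
Total = $14416.10

Total revenue: $14416.10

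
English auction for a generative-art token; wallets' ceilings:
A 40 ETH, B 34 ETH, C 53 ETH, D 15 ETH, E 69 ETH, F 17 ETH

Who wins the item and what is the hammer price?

Limits in order: 69 (E) > 53 (C) > 40 (A) > 34 (B) > 17 (F) > 15 (D)
Bidding ends when C exits at 53 ETH; E takes it.

E wins at 53 ETH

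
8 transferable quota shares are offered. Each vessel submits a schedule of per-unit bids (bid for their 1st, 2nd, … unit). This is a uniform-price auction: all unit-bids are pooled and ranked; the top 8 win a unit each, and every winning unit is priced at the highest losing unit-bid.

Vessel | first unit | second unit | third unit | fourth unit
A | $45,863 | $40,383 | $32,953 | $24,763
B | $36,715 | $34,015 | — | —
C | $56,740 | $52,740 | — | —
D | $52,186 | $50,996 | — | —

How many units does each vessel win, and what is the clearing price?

A 2, B 2, C 2, D 2; clearing price $32,953

All unit-bids, highest first — top 8: 56,740 (C-1), 52,740 (C-2), 52,186 (D-1), 50,996 (D-2), 45,863 (A-1), 40,383 (A-2), 36,715 (B-1), 34,015 (B-2)
Highest rejected unit-bid = $32,953.
Allocation: A 2, B 2, C 2, D 2.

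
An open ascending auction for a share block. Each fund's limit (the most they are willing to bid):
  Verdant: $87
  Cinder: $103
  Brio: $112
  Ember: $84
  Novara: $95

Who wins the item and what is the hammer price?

Limits ranked: 112 (Brio) > 103 (Cinder) > 95 (Novara) > 87 (Verdant) > 84 (Ember)
Bidding ends when Cinder exits at $103; Brio takes it.

Brio wins at $103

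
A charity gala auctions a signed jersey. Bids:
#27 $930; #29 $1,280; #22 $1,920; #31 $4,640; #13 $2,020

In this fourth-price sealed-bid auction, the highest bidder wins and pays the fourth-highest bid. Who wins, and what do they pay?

Rule: the highest bidder wins and pays the fourth-highest bid.
Bids ranked: 4,640 (#31) > 2,020 (#13) > 1,920 (#22) > 1,280 (#29) > 930 (#27)
#31 is highest; pays the fourth-highest bid, $1,280.

#31 pays $1,280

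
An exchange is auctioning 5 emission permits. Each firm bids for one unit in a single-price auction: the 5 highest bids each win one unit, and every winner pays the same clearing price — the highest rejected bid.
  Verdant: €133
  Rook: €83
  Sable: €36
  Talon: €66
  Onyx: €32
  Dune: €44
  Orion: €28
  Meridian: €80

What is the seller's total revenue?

Total revenue: €180

Ordering the bids: 133 (Verdant), 83 (Rook), 80 (Meridian), 66 (Talon), 44 (Dune), 36 (Sable), 32 (Onyx), …
The 5 highest are Verdant, Rook, Meridian, Talon, Dune.
First losing bid is Sable's €36, which sets the uniform price.
Total revenue = 5 × €36 = €180.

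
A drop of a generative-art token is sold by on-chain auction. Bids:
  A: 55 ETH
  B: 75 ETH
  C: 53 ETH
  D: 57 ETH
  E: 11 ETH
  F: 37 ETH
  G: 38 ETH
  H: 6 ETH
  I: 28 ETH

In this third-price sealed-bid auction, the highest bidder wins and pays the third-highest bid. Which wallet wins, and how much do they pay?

B pays 55 ETH

Bids ranked: 75 (B) > 57 (D) > 55 (A) > 53 (C) > 38 (G) > 37 (F) > …
B wins; payment is bid #3 in the ranking = 55 ETH.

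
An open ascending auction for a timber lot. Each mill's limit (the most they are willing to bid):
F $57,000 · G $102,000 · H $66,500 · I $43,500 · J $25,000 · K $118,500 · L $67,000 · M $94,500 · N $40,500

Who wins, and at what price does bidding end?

Limits ranked: 118,500 (K) > 102,000 (G) > 94,500 (M) > 67,000 (L) > 66,500 (H) > 57,000 (F) > …
Once the price passes $102,000, only K is left; the hammer falls at G's limit of $102,000.

K wins at $102,000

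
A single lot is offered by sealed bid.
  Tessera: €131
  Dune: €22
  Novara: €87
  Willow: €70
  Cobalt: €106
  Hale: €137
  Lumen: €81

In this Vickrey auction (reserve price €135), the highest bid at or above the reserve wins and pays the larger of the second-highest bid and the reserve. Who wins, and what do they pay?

Hale pays €135

Bids in order: 137 (Hale) > 131 (Tessera) > 106 (Cobalt) > 87 (Novara) > 81 (Lumen) > 70 (Willow) > …
Hale has the top bid at or above the reserve (€137).
Second-highest bid €131 is below the reserve €135, so the reserve binds → payment €135.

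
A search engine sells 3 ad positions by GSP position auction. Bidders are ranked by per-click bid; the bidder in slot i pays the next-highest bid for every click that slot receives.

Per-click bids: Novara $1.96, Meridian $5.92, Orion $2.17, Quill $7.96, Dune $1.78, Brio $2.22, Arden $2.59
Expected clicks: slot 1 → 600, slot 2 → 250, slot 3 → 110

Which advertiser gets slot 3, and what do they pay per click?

Arden; $2.22 per click

Ranked by bid: $7.96 (Quill) > $5.92 (Meridian) > $2.59 (Arden) > $2.22 (Brio) > …
Slot 3 goes to the third-ranked bidder, Arden, who pays the next bid down: $2.22/click.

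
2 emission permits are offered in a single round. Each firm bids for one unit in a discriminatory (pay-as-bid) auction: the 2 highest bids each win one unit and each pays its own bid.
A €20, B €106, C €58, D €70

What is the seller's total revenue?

Bids ranked high→low: 106 (B), 70 (D), 58 (C), 20 (A)
The 2 highest are B, D.
Total revenue = 106 + 70 = €176.

Total revenue: €176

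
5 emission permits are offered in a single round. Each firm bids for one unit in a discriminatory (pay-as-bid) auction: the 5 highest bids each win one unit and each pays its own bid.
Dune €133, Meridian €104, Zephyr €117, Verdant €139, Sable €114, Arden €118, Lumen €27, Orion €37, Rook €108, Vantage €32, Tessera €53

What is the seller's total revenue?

Ordering the bids: 139 (Verdant), 133 (Dune), 118 (Arden), 117 (Zephyr), 114 (Sable), 108 (Rook), 104 (Meridian), …
Top 5: Verdant, Dune, Arden, Zephyr, Sable.
Total revenue = 139 + 133 + 118 + 117 + 114 = €621.

Total revenue: €621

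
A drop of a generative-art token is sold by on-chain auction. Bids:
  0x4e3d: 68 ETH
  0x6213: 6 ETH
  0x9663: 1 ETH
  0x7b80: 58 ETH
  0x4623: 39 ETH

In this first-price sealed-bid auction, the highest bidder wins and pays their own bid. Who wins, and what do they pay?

First-price sealed-bid auction: the highest bidder wins and pays their own bid.
Sorting bids: 68 (0x4e3d) > 58 (0x7b80) > 39 (0x4623) > 6 (0x6213) > 1 (0x9663)
First-price: 0x4e3d pays what they bid, 68 ETH.

0x4e3d pays 68 ETH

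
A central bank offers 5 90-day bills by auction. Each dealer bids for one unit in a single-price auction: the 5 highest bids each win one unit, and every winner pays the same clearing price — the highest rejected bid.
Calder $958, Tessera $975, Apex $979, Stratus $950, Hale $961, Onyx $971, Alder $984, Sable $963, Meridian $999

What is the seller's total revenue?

Ordering the bids: 999 (Meridian), 984 (Alder), 979 (Apex), 975 (Tessera), 971 (Onyx), 963 (Sable), 961 (Hale), …
Winners (5 units): Meridian, Alder, Apex, Tessera, Onyx.
Clearing price = highest rejected bid = $963.
Total revenue = 5 × $963 = $4,815.

Total revenue: $4,815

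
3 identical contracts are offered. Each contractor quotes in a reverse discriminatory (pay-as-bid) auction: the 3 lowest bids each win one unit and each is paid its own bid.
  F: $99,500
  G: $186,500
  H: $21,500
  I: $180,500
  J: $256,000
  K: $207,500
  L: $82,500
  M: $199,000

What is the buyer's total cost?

Bids ranked low→high: 21,500 (H), 82,500 (L), 99,500 (F), 180,500 (I), 186,500 (G), …
The 3 lowest are H, L, F.
Total cost = 21,500 + 82,500 + 99,500 = $203,500.

Total cost: $203,500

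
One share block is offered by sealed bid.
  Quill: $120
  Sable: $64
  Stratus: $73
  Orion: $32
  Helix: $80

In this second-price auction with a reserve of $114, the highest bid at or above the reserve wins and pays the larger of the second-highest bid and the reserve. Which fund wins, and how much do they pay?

Quill pays $114

Second-price auction with a reserve of $114: the highest bid at or above the reserve wins and pays the larger of the second-highest bid and the reserve.
Bids in order: 120 (Quill) > 80 (Helix) > 73 (Stratus) > 64 (Sable) > 32 (Orion)
Highest eligible bid: Quill at $120.
max(second-highest $80, reserve $114) = $114.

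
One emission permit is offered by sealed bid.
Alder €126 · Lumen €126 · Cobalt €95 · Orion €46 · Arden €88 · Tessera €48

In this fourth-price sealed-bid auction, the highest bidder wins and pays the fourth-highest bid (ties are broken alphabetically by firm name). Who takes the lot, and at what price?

Alder pays €88

Rule: the highest bidder wins and pays the fourth-highest bid.
Sorting bids: 126 (Alder) > 126 (Lumen) > 95 (Cobalt) > 88 (Arden) > 48 (Tessera) > 46 (Orion)
Tie at €126 → Alder wins by tie-break.
Alder wins; payment is bid #4 in the ranking = €88.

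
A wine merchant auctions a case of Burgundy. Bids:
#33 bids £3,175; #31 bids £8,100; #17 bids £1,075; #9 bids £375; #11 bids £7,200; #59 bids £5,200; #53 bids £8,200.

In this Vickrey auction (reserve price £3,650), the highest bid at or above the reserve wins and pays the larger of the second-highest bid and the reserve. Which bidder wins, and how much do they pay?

Rule: the highest bid at or above the reserve wins and pays the larger of the second-highest bid and the reserve.
Bids in order: 8,200 (#53) > 8,100 (#31) > 7,200 (#11) > 5,200 (#59) > 3,175 (#33) > 1,075 (#17) > …
#53 has the top bid at or above the reserve (£8,200).
max(second-highest £8,100, reserve £3,650) = £8,100; the reserve does not bind.

#53 pays £8,100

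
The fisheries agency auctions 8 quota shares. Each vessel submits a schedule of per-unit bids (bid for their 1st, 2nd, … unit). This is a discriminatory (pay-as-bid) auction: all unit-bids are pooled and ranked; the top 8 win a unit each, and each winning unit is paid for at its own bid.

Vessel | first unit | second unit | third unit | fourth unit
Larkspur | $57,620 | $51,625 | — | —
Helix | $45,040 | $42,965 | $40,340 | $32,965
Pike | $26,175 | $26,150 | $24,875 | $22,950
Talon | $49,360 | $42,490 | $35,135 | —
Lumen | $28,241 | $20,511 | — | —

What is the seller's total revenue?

Total revenue: $364,575

Merging the schedules and taking the best 8: 57,620 (Larkspur-1), 51,625 (Larkspur-2), 49,360 (Talon-1), 45,040 (Helix-1), 42,965 (Helix-2), 42,490 (Talon-2), 40,340 (Helix-3), 35,135 (Talon-3)
Next rejected bid: $32,965 (not a price — pay-as-bid).
Each winning unit pays its own bid.
Revenue = 57,620 + 51,625 + 49,360 + 45,040 + 42,965 + 42,490 + 40,340 + 35,135 = $364,575.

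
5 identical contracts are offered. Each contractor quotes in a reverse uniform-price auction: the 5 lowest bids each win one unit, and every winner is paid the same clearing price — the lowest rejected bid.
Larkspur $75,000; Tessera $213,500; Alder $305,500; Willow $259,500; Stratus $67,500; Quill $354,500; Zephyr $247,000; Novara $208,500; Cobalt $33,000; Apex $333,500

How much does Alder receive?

Bids ranked low→high: 33,000 (Cobalt), 67,500 (Stratus), 75,000 (Larkspur), 208,500 (Novara), 213,500 (Tessera), 247,000 (Zephyr), 259,500 (Willow), …
Winners (5 units): Cobalt, Stratus, Larkspur, Novara, Tessera.
Clearing price = lowest rejected bid = $247,000.
Alder does not win → is paid $0.

Alder is paid $0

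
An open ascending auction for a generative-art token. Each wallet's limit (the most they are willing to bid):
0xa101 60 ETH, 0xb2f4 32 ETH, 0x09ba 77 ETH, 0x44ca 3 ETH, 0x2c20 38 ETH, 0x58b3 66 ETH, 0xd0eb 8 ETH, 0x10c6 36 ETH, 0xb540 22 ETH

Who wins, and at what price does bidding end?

0x09ba wins at 66 ETH

Rule: the price rises until one bidder remains; the winner pays the price at which the last rival dropped out.
Limits in order: 77 (0x09ba) > 66 (0x58b3) > 60 (0xa101) > 38 (0x2c20) > 36 (0x10c6) > 32 (0xb2f4) > …
Bidding ends when 0x58b3 exits at 66 ETH; 0x09ba takes it.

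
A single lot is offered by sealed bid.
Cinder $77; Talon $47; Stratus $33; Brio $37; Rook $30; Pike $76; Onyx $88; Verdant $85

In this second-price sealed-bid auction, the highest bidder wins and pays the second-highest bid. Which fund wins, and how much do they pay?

Bids in order: 88 (Onyx) > 85 (Verdant) > 77 (Cinder) > 76 (Pike) > 47 (Talon) > 37 (Brio) > …
Onyx wins with the highest bid; price is set by the runner-up at $85.

Onyx pays $85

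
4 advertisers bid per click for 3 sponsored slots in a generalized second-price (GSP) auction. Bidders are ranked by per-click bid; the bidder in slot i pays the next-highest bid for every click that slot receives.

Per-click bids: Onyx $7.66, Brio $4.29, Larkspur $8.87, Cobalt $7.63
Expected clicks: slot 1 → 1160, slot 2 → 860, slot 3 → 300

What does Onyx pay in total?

Per-click bids in order: $8.87 (Larkspur) > $7.66 (Onyx) > $7.63 (Cobalt) > $4.29 (Brio)
Onyx holds slot 2 → pays next bid $7.63 × 860 clicks = $6561.80.

Onyx pays $6561.80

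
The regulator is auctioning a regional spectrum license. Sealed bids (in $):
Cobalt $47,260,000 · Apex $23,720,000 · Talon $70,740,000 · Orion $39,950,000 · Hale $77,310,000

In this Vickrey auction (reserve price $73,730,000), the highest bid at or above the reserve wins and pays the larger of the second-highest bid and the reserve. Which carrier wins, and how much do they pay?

Rule: the highest bid at or above the reserve wins and pays the larger of the second-highest bid and the reserve.
Bids ranked: 77,310,000 (Hale) > 70,740,000 (Talon) > 47,260,000 (Cobalt) > 39,950,000 (Orion) > 23,720,000 (Apex)
Hale has the top bid at or above the reserve ($77,310,000).
Second-highest bid $70,740,000 is below the reserve $73,730,000, so the reserve binds → payment $73,730,000.

Hale pays $73,730,000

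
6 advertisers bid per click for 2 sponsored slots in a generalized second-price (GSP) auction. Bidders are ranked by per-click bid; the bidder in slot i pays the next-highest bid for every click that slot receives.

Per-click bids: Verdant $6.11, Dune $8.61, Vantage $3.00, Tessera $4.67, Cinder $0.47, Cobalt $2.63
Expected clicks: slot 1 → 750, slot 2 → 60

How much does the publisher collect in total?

Total revenue: $4862.70

Ranked by bid: $8.61 (Dune) > $6.11 (Verdant) > $4.67 (Tessera) > …
Slot 1: Dune pays $6.11 × 750 = $4582.50
Slot 2: Verdant pays $4.67 × 60 = $280.20
Total = $4862.70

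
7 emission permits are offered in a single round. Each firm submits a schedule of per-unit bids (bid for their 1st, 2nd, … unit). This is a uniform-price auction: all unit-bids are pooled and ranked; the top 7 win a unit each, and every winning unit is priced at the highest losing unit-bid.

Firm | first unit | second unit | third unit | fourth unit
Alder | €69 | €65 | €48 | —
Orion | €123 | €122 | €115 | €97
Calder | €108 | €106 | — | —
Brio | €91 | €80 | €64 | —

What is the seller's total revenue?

Total revenue: €560

Pooled unit-bids ranked (top 7): 123 (Orion-1), 122 (Orion-2), 115 (Orion-3), 108 (Calder-1), 106 (Calder-2), 97 (Orion-4), 91 (Brio-1)
The (k+1)-th unit-bid is €80.
Allocation: Brio 1, Calder 2, Orion 4. Every unit priced at €80.
Revenue = 7 × 80 = €560.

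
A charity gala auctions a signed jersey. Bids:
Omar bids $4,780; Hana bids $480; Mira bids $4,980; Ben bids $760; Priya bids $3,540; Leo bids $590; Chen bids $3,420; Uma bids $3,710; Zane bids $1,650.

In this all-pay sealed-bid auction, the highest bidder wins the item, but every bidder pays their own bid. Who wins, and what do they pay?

Mira pays $4,980

Sorting bids: 4,980 (Mira) > 4,780 (Omar) > 3,710 (Uma) > 3,540 (Priya) > 3,420 (Chen) > 1,650 (Zane) > …
Mira wins with the top bid; all bids are sunk regardless.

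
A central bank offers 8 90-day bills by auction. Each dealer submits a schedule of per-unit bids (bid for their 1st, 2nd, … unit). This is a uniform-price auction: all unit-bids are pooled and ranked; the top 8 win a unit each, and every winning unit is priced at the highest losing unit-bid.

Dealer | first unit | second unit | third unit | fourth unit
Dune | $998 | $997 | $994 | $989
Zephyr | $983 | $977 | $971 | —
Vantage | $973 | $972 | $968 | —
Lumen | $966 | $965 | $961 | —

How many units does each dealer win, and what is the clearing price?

Dune 4, Vantage 2, Zephyr 2; clearing price $971

All unit-bids, highest first — top 8: 998 (Dune-1), 997 (Dune-2), 994 (Dune-3), 989 (Dune-4), 983 (Zephyr-1), 977 (Zephyr-2), 973 (Vantage-1), 972 (Vantage-2)
Highest rejected unit-bid = $971.
Allocation: Dune 4, Vantage 2, Zephyr 2.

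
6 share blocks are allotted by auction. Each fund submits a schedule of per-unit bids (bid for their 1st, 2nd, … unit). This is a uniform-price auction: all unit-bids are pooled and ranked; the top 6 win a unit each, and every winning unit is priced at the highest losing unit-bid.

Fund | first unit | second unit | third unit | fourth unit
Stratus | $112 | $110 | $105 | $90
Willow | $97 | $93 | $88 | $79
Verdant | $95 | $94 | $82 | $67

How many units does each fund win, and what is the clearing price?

All unit-bids, highest first — top 6: 112 (Stratus-1), 110 (Stratus-2), 105 (Stratus-3), 97 (Willow-1), 95 (Verdant-1), 94 (Verdant-2)
Highest rejected unit-bid = $93.
Allocation: Stratus 3, Verdant 2, Willow 1.

Stratus 3, Verdant 2, Willow 1; clearing price $93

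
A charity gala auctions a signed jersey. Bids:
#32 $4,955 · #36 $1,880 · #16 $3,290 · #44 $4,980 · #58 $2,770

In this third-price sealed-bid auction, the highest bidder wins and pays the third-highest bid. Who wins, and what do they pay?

Rule: the highest bidder wins and pays the third-highest bid.
Sorting bids: 4,980 (#44) > 4,955 (#32) > 3,290 (#16) > 2,770 (#58) > 1,880 (#36)
#44 is highest; pays the third-highest bid, $3,290.

#44 pays $3,290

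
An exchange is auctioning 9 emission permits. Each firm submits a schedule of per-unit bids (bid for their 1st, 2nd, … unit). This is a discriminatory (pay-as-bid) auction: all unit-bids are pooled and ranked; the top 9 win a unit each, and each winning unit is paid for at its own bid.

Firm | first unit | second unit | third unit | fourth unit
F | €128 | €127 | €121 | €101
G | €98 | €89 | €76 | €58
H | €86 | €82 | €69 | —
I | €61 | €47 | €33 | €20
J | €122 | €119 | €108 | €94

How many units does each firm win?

All unit-bids, highest first — top 9: 128 (F-1), 127 (F-2), 122 (J-1), 121 (F-3), 119 (J-2), 108 (J-3), 101 (F-4), 98 (G-1), 94 (J-4)
Next rejected bid: €89 (not a price — pay-as-bid).
Allocation: F 4, G 1, J 4.

F 4, G 1, J 4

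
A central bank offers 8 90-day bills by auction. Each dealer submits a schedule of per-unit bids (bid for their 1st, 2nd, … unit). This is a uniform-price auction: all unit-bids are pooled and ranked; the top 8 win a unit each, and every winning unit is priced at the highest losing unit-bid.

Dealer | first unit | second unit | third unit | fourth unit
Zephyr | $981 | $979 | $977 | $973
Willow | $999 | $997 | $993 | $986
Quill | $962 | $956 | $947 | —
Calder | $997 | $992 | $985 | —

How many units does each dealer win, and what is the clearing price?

All unit-bids, highest first — top 8: 999 (Willow-1), 997 (Willow-2), 997 (Calder-1), 993 (Willow-3), 992 (Calder-2), 986 (Willow-4), 985 (Calder-3), 981 (Zephyr-1)
Highest rejected unit-bid = $979.
Allocation: Calder 3, Willow 4, Zephyr 1.

Calder 3, Willow 4, Zephyr 1; clearing price $979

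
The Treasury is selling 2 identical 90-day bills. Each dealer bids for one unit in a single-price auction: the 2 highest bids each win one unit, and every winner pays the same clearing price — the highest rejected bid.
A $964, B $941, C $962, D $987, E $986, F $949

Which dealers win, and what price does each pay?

Ordering the bids: 987 (D), 986 (E), 964 (A), 962 (C), …
Winners (2 units): D, E.
Clearing price = highest rejected bid = $964.

D, E; each pays $964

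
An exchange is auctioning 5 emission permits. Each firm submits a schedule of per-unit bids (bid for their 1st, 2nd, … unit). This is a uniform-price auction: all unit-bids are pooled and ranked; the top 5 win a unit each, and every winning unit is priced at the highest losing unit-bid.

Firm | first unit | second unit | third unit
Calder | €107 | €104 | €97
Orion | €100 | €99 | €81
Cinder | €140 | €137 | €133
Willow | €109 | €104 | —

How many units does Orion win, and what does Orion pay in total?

Orion: 0 units, pays €0

Pooled unit-bids ranked (top 5): 140 (Cinder-1), 137 (Cinder-2), 133 (Cinder-3), 109 (Willow-1), 107 (Calder-1)
The (k+1)-th unit-bid is €104.
Orion wins 0 unit(s) at €104 each.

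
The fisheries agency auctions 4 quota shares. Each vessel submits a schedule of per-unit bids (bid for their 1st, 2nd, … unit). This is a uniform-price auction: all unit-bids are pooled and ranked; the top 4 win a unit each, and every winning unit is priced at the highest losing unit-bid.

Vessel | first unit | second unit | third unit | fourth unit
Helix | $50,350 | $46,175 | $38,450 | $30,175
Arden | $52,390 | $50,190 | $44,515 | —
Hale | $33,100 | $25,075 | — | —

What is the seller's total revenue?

Merging the schedules and taking the best 4: 52,390 (Arden-1), 50,350 (Helix-1), 50,190 (Arden-2), 46,175 (Helix-2)
The (k+1)-th unit-bid is $44,515.
Allocation: Arden 2, Helix 2. Every unit priced at $44,515.
Revenue = 4 × 44,515 = $178,060.

Total revenue: $178,060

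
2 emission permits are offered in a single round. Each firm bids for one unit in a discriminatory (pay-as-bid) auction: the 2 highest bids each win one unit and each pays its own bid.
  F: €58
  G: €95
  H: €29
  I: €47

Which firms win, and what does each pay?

G €95, F €58

Bids ranked high→low: 95 (G), 58 (F), 47 (I), 29 (H)
The 2 highest are G, F.
Each winner pays its own bid: G €95, F €58.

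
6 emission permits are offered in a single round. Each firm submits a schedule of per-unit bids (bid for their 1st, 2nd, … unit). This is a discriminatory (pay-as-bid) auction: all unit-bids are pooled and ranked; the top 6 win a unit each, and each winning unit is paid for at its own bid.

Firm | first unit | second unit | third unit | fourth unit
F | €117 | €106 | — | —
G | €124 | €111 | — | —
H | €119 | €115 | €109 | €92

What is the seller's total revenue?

Merging the schedules and taking the best 6: 124 (G-1), 119 (H-1), 117 (F-1), 115 (H-2), 111 (G-2), 109 (H-3)
Next rejected bid: €106 (not a price — pay-as-bid).
Each winning unit pays its own bid.
Revenue = 124 + 119 + 117 + 115 + 111 + 109 = €695.

Total revenue: €695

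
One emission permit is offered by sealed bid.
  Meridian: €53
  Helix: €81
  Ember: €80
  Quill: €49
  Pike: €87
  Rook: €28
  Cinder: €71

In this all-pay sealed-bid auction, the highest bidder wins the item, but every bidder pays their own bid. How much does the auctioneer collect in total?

Total revenue: €449

All-pay sealed-bid auction: the highest bidder wins the item, but every bidder pays their own bid.
Bids ranked: 87 (Pike) > 81 (Helix) > 80 (Ember) > 71 (Cinder) > 53 (Meridian) > 49 (Quill) > …
Every bidder forfeits their bid regardless of winning.
Revenue = 53 + 81 + 80 + 49 + 87 + 28 + 71 = €449.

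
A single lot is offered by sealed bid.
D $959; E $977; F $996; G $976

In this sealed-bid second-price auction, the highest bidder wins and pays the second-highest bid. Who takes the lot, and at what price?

Rule: the highest bidder wins and pays the second-highest bid.
Bids ranked: 996 (F) > 977 (E) > 976 (G) > 959 (D)
F wins with the highest bid; price is set by the runner-up at $977.

F pays $977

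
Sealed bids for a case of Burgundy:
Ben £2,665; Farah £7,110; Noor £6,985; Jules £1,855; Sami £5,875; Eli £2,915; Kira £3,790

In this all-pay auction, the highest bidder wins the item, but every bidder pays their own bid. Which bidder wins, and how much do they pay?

Bids ranked: 7,110 (Farah) > 6,985 (Noor) > 5,875 (Sami) > 3,790 (Kira) > 2,915 (Eli) > 2,665 (Ben) > …
Farah is highest and takes the item; every bidder forfeits their bid.

Farah pays £7,110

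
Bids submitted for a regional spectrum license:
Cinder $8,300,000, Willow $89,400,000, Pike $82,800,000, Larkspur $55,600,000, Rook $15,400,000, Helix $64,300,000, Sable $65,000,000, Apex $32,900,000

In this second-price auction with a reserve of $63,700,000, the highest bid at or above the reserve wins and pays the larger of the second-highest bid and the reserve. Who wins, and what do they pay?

Willow pays $82,800,000

Bids ranked: 89,400,000 (Willow) > 82,800,000 (Pike) > 65,000,000 (Sable) > 64,300,000 (Helix) > 55,600,000 (Larkspur) > 32,900,000 (Apex) > …
Willow has the top bid at or above the reserve ($89,400,000).
Second-highest bid $82,800,000 exceeds the reserve $63,700,000 → payment $82,800,000.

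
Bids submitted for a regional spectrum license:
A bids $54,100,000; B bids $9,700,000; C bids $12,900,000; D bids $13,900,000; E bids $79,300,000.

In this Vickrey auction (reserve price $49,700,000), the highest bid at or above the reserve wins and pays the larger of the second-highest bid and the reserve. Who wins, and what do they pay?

E pays $54,100,000

Vickrey auction (reserve price $49,700,000): the highest bid at or above the reserve wins and pays the larger of the second-highest bid and the reserve.
Bids in order: 79,300,000 (E) > 54,100,000 (A) > 13,900,000 (D) > 12,900,000 (C) > 9,700,000 (B)
Highest eligible bid: E at $79,300,000.
max(second-highest $54,100,000, reserve $49,700,000) = $54,100,000; the reserve does not bind.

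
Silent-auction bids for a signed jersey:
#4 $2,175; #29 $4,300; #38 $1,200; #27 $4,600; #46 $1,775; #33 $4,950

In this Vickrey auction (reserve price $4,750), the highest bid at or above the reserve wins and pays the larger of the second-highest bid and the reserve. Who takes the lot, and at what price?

Bids in order: 4,950 (#33) > 4,600 (#27) > 4,300 (#29) > 2,175 (#4) > 1,775 (#46) > 1,200 (#38)
Highest eligible bid: #33 at $4,950.
max(second-highest $4,600, reserve $4,750) = $4,750.

#33 pays $4,750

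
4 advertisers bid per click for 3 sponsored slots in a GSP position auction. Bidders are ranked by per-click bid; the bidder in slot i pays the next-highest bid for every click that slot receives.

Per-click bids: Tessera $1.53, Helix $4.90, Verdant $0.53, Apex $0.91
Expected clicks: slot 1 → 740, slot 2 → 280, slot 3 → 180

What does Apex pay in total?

Ranked by bid: $4.90 (Helix) > $1.53 (Tessera) > $0.91 (Apex) > $0.53 (Verdant)
Apex holds slot 3 → pays next bid $0.53 × 180 clicks = $95.40.

Apex pays $95.40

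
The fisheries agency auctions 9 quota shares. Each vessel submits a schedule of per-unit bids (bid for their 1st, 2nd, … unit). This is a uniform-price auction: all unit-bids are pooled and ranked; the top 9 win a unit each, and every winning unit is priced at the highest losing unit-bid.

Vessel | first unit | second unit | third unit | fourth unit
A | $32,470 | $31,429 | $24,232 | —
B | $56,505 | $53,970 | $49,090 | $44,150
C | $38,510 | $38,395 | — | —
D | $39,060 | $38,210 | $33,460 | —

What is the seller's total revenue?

Total revenue: $292,230

Merging the schedules and taking the best 9: 56,505 (B-1), 53,970 (B-2), 49,090 (B-3), 44,150 (B-4), 39,060 (D-1), 38,510 (C-1), 38,395 (C-2), 38,210 (D-2), 33,460 (D-3)
The (k+1)-th unit-bid is $32,470.
Allocation: B 4, C 2, D 3. Every unit priced at $32,470.
Revenue = 9 × 32,470 = $292,230.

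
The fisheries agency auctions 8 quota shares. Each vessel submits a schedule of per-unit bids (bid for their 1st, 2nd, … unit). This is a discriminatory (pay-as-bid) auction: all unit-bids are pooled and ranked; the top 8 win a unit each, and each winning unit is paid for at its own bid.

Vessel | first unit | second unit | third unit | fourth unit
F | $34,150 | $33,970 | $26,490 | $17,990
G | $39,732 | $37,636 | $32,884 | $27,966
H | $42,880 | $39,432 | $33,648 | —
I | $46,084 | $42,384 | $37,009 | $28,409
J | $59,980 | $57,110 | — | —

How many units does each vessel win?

Merging the schedules and taking the best 8: 59,980 (J-1), 57,110 (J-2), 46,084 (I-1), 42,880 (H-1), 42,384 (I-2), 39,732 (G-1), 39,432 (H-2), 37,636 (G-2)
Next rejected bid: $37,009 (not a price — pay-as-bid).
Allocation: G 2, H 2, I 2, J 2.

G 2, H 2, I 2, J 2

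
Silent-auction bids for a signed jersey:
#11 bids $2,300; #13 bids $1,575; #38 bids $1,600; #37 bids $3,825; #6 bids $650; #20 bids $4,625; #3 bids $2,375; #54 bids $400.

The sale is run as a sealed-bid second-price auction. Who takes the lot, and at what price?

Sealed-bid second-price auction: the highest bidder wins and pays the second-highest bid.
Sorting bids: 4,625 (#20) > 3,825 (#37) > 2,375 (#3) > 2,300 (#11) > 1,600 (#38) > 1,575 (#13) > …
#20 is highest; pays the second-highest bid, $3,825.

#20 pays $3,825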